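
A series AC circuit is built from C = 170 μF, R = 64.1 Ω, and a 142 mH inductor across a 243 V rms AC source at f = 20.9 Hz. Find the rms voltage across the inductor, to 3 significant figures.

ω = 2πf = 131.3 rad/s
X_L = ωL = 18.6 Ω
X_C = 1/(ωC) = 44.8 Ω
Net reactance X = X_L − X_C = -26.1 Ω
Z = 64.1 − j26.1 Ω
|Z| = √(64.1² + 26.1²) = 69.2 Ω
I = V/|Z| = 3.51 A
V_L = I·|Z_L| = 3.51 × 18.6 = 65.5 V

65.5 V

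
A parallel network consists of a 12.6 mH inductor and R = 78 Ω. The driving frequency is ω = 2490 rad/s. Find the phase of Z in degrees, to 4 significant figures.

X_L = ωL = 31.37 Ω
Parallel: admittances add. Y = 1/R + 1/(jωL)
Y = (0.01282 − j0.03187) S
|Y| = 0.03436 S → |Z| = 1/|Y| = 29.11 Ω, ∠Z = −∠Y = 68.09°

68.09°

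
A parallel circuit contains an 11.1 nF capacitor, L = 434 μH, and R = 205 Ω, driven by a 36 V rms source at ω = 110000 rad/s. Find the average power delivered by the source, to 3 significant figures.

X_L = ωL = 47.7 Ω
X_C = 1/(ωC) = 819 Ω
Parallel: admittances add. Y = 1/R + 1/(jωL) + jωC
Y = (0.00488 − j0.0197) S
|Y| = 0.0203 S → |Z| = 1/|Y| = 49.2 Ω, ∠Z = −∠Y = 76.1°
I = V/|Z| = 732 mA
P = VI cos φ = 36 × 0.732 × cos(76.1°) = 6.32 W

6.32 W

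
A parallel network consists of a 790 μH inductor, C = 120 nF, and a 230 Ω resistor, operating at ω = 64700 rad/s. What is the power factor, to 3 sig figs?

X_L = ωL = 51.1 Ω
X_C = 1/(ωC) = 129 Ω
Parallel: admittances add. Y = 1/R + 1/(jωL) + jωC
Y = (0.00435 − j0.0118) S
|Y| = 0.0126 S → |Z| = 1/|Y| = 79.5 Ω, ∠Z = −∠Y = 69.8°
cos φ = cos(69.8°) = 0.346

0.346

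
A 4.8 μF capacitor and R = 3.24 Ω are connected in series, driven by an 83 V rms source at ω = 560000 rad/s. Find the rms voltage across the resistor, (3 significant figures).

X_C = 1/(ωC) = 0.372 Ω
Z = 3.24 − j0.372 Ω
|Z| = √(3.24² + 0.372²) = 3.26 Ω
I = V/|Z| = 25.5 A
V_R = I·|Z_R| = 25.5 × 3.24 = 82.5 V

82.5 V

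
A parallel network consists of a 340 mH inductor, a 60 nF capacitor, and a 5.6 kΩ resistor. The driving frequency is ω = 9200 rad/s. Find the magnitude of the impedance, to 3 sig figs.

3410 Ω

X_L = ωL = 3130 Ω
X_C = 1/(ωC) = 1810 Ω
Parallel: admittances add. Y = 1/R + 1/(jωL) + jωC
Y = (0.000179 + j0.000232) S
|Y| = 0.000293 S → |Z| = 1/|Y| = 3410 Ω, ∠Z = −∠Y = -52.5°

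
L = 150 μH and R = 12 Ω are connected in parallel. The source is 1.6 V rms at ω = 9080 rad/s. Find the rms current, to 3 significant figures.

X_L = ωL = 1.36 Ω
Parallel: admittances add. Y = 1/R + 1/(jωL)
Y = (0.0833 − j0.734) S
|Y| = 0.739 S → |Z| = 1/|Y| = 1.35 Ω, ∠Z = −∠Y = 83.5°
I = V/|Z| = 1.6/1.35 = 1.18 A

1.18 A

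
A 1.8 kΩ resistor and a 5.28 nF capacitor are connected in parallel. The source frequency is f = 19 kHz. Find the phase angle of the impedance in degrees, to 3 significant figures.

ω = 2πf = 119400 rad/s
X_C = 1/(ωC) = 1590 Ω
Parallel: admittances add. Y = 1/R + jωC
Y = (0.000556 + j0.000630) S
|Y| = 0.000840 S → |Z| = 1/|Y| = 1190 Ω, ∠Z = −∠Y = -48.6°

-48.6°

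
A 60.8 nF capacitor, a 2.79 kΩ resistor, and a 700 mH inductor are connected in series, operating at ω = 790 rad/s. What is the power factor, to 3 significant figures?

X_L = ωL = 553 Ω
X_C = 1/(ωC) = 20800 Ω
Net reactance X = X_L − X_C = -20300 Ω
Z = 2790 − j20300 Ω
|Z| = √(2790² + 20300²) = 20500 Ω
∠Z = arctan(-20300/2790) = -82.2°
cos φ = cos(-82.2°) = 0.136

0.136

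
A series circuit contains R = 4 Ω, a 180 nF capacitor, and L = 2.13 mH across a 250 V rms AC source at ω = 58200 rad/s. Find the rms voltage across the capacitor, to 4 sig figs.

828.9 V

X_L = ωL = 124.0 Ω
X_C = 1/(ωC) = 95.46 Ω
Net reactance X = X_L − X_C = 28.51 Ω
Z = 4.000 + j28.51 Ω
|Z| = √(4.000² + 28.51²) = 28.79 Ω
I = V/|Z| = 8.684 A
V_C = I·|Z_C| = 8.684 × 95.46 = 828.9 V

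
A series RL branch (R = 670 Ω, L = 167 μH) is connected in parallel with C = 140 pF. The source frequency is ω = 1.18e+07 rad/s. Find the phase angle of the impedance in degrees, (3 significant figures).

-82.6°

X_L = ωL = 1970 Ω
X_C = 1/(ωC) = 605 Ω
Branch 1 (R+jX_L): Z₁ = 670 + j1970 Ω, |Z₁| = 2080 Ω
Branch 2 (−jX_C): Z₂ = −j605 Ω
Parallel: Z = Z₁Z₂/(Z₁+Z₂), |Z| = 828 Ω, ∠Z = -82.6°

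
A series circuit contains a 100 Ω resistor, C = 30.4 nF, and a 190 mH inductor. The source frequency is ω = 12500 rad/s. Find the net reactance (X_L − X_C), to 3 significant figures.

-257 Ω

X_L = ωL = 2380 Ω
X_C = 1/(ωC) = 2630 Ω
X = 2380 − 2630 = -257 Ω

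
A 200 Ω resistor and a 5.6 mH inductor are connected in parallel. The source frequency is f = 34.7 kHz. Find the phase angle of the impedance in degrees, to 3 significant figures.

9.30°

ω = 2πf = 218000 rad/s
X_L = ωL = 1220 Ω
Parallel: admittances add. Y = 1/R + 1/(jωL)
Y = (0.00500 − j0.000819) S
|Y| = 0.00507 S → |Z| = 1/|Y| = 197 Ω, ∠Z = −∠Y = 9.30°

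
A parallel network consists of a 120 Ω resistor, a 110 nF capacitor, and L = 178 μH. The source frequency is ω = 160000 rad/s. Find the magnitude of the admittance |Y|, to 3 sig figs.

X_L = ωL = 28.5 Ω
X_C = 1/(ωC) = 56.8 Ω
Parallel: admittances add. Y = 1/R + 1/(jωL) + jωC
Y = (0.00833 − j0.0175) S
|Y| = 0.0194 S → |Z| = 1/|Y| = 51.6 Ω, ∠Z = −∠Y = 64.6°

19.4 mS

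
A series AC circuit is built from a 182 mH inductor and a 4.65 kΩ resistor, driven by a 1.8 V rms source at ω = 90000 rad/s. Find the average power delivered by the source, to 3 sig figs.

X_L = ωL = 16400 Ω
Z = 4650 + j16400 Ω
|Z| = √(4650² + 16400²) = 17000 Ω
∠Z = arctan(16400/4650) = 74.2°
I = V/|Z| = 106 μA
P = VI cos φ = 1.8 × 0.000106 × cos(74.2°) = 52.0 μW

52.0 μW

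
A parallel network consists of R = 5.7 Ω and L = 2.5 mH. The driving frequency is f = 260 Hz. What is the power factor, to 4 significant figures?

ω = 2πf = 1634 rad/s
X_L = ωL = 4.084 Ω
Parallel: admittances add. Y = 1/R + 1/(jωL)
Y = (0.1754 − j0.2449) S
|Y| = 0.3012 S → |Z| = 1/|Y| = 3.320 Ω, ∠Z = −∠Y = 54.38°
cos φ = cos(54.38°) = 0.5824

0.5824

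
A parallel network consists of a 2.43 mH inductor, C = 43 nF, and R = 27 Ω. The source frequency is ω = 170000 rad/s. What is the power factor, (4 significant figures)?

0.9914

X_L = ωL = 413.1 Ω
X_C = 1/(ωC) = 136.8 Ω
Parallel: admittances add. Y = 1/R + 1/(jωL) + jωC
Y = (0.03704 + j0.004889) S
|Y| = 0.03736 S → |Z| = 1/|Y| = 26.77 Ω, ∠Z = −∠Y = -7.520°
cos φ = cos(-7.520°) = 0.9914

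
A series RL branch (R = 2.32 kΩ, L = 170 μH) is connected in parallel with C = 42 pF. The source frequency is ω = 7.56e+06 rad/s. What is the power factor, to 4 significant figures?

0.9257

X_L = ωL = 1285 Ω
X_C = 1/(ωC) = 3149 Ω
Branch 1 (R+jX_L): Z₁ = 2320 + j1285 Ω, |Z₁| = 2652 Ω
Branch 2 (−jX_C): Z₂ = −j3149 Ω
Parallel: Z = Z₁Z₂/(Z₁+Z₂), |Z| = 2807 Ω, ∠Z = -22.23°
cos φ = cos(-22.23°) = 0.9257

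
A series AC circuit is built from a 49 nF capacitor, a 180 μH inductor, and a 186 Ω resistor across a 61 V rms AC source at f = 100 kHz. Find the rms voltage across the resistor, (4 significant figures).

ω = 2πf = 628300 rad/s
X_L = ωL = 113.1 Ω
X_C = 1/(ωC) = 32.48 Ω
Net reactance X = X_L − X_C = 80.62 Ω
Z = 186.0 + j80.62 Ω
|Z| = √(186.0² + 80.62²) = 202.7 Ω
I = V/|Z| = 300.9 mA
V_R = I·|Z_R| = 0.3009 × 186.0 = 55.97 V

55.97 V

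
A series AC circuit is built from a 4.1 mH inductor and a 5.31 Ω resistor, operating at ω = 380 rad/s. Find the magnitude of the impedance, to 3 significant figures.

X_L = ωL = 1.56 Ω
Z = 5.31 + j1.56 Ω
|Z| = √(5.31² + 1.56²) = 5.53 Ω

5.53 Ω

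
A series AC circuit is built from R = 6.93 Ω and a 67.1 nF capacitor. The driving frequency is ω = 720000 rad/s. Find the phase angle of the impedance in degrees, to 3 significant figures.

X_C = 1/(ωC) = 20.7 Ω
Z = 6.93 − j20.7 Ω
|Z| = √(6.93² + 20.7²) = 21.8 Ω
∠Z = arctan(-20.7/6.93) = -71.5°

-71.5°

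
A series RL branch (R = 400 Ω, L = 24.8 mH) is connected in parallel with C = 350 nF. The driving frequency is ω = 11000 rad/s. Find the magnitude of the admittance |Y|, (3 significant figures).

3.18 mS

X_L = ωL = 273 Ω
X_C = 1/(ωC) = 260 Ω
Branch 1 (R+jX_L): Z₁ = 400 + j273 Ω, |Z₁| = 484 Ω
Branch 2 (−jX_C): Z₂ = −j260 Ω
Parallel: Z = Z₁Z₂/(Z₁+Z₂), |Z| = 314 Ω, ∠Z = -57.6°
|Y| = 1/|Z| = 3.18 mS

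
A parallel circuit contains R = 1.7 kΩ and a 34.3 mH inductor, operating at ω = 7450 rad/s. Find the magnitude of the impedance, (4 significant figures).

X_L = ωL = 255.5 Ω
Parallel: admittances add. Y = 1/R + 1/(jωL)
Y = (0.0005882 − j0.003913) S
|Y| = 0.003957 S → |Z| = 1/|Y| = 252.7 Ω, ∠Z = −∠Y = 81.45°

252.7 Ω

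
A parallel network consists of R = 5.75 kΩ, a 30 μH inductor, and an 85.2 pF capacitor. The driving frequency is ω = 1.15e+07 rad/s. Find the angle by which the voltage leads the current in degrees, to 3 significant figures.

X_L = ωL = 345 Ω
X_C = 1/(ωC) = 1020 Ω
Parallel: admittances add. Y = 1/R + 1/(jωL) + jωC
Y = (0.000174 − j0.00192) S
|Y| = 0.00193 S → |Z| = 1/|Y| = 519 Ω, ∠Z = −∠Y = 84.8°

84.8°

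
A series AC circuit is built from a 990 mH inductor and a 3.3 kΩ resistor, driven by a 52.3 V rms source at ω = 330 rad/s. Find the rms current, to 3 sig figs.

15.8 mA

X_L = ωL = 327 Ω
Z = 3300 + j327 Ω
|Z| = √(3300² + 327²) = 3320 Ω
I = V/|Z| = 52.3/3320 = 15.8 mA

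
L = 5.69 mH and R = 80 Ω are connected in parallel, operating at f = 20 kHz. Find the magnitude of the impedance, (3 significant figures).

79.5 Ω

ω = 2πf = 125700 rad/s
X_L = ωL = 715 Ω
Parallel: admittances add. Y = 1/R + 1/(jωL)
Y = (0.0125 − j0.00140) S
|Y| = 0.0126 S → |Z| = 1/|Y| = 79.5 Ω, ∠Z = −∠Y = 6.38°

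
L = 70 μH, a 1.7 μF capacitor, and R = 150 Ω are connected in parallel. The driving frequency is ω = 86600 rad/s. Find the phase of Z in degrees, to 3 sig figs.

X_L = ωL = 6.06 Ω
X_C = 1/(ωC) = 6.79 Ω
Parallel: admittances add. Y = 1/R + 1/(jωL) + jωC
Y = (0.00667 − j0.0177) S
|Y| = 0.0190 S → |Z| = 1/|Y| = 52.8 Ω, ∠Z = −∠Y = 69.4°

69.4°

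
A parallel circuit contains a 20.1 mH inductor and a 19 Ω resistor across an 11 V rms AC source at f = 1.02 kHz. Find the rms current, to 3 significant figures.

ω = 2πf = 6409 rad/s
X_L = ωL = 129 Ω
Parallel: admittances add. Y = 1/R + 1/(jωL)
Y = (0.0526 − j0.00776) S
|Y| = 0.0532 S → |Z| = 1/|Y| = 18.8 Ω, ∠Z = −∠Y = 8.39°
I = V/|Z| = 11/18.8 = 585 mA

585 mA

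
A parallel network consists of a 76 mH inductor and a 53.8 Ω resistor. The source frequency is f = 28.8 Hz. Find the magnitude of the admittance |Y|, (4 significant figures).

75.05 mS

ω = 2πf = 181.0 rad/s
X_L = ωL = 13.75 Ω
Parallel: admittances add. Y = 1/R + 1/(jωL)
Y = (0.01859 − j0.07271) S
|Y| = 0.07505 S → |Z| = 1/|Y| = 13.32 Ω, ∠Z = −∠Y = 75.66°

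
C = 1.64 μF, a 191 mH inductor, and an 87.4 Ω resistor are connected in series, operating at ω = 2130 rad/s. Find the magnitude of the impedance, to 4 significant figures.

148.9 Ω

X_L = ωL = 406.8 Ω
X_C = 1/(ωC) = 286.3 Ω
Net reactance X = X_L − X_C = 120.6 Ω
Z = 87.40 + j120.6 Ω
|Z| = √(87.40² + 120.6²) = 148.9 Ω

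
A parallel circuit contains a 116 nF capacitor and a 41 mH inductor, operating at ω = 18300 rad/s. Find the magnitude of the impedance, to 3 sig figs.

1270 Ω

X_L = ωL = 750 Ω
X_C = 1/(ωC) = 471 Ω
Parallel: admittances add. Y = 1/(jωL) + jωC
Y = (0 + j0.000790) S
|Y| = 0.000790 S → |Z| = 1/|Y| = 1270 Ω, ∠Z = −∠Y = -90.0°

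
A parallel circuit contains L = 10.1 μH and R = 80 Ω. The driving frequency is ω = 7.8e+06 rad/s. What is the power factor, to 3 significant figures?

X_L = ωL = 78.8 Ω
Parallel: admittances add. Y = 1/R + 1/(jωL)
Y = (0.0125 − j0.0127) S
|Y| = 0.0178 S → |Z| = 1/|Y| = 56.1 Ω, ∠Z = −∠Y = 45.4°
cos φ = cos(45.4°) = 0.702

0.702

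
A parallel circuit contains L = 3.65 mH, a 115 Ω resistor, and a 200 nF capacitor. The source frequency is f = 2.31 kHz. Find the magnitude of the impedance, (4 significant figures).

ω = 2πf = 14510 rad/s
X_L = ωL = 52.98 Ω
X_C = 1/(ωC) = 344.5 Ω
Parallel: admittances add. Y = 1/R + 1/(jωL) + jωC
Y = (0.008696 − j0.01597) S
|Y| = 0.01819 S → |Z| = 1/|Y| = 54.98 Ω, ∠Z = −∠Y = 61.44°

54.98 Ω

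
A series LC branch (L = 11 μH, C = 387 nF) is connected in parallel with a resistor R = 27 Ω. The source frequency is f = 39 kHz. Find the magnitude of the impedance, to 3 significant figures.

ω = 2πf = 245000 rad/s
X_L = ωL = 2.70 Ω
X_C = 1/(ωC) = 10.5 Ω
Branch 1: Z₁ = R = 27.0 Ω
Branch 2 (series LC): Z₂ = j(X_L − X_C) = −j7.85 Ω
Parallel: Z = Z₁Z₂/(Z₁+Z₂), |Z| = 7.54 Ω, ∠Z = -73.8°

7.54 Ω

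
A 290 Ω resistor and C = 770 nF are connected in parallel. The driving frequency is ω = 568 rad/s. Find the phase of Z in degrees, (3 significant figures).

X_C = 1/(ωC) = 2290 Ω
Parallel: admittances add. Y = 1/R + jωC
Y = (0.00345 + j0.000437) S
|Y| = 0.00348 S → |Z| = 1/|Y| = 288 Ω, ∠Z = −∠Y = -7.23°

-7.23°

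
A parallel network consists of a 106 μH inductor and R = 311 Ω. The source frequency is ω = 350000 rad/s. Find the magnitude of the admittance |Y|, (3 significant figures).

X_L = ωL = 37.1 Ω
Parallel: admittances add. Y = 1/R + 1/(jωL)
Y = (0.00322 − j0.0270) S
|Y| = 0.0271 S → |Z| = 1/|Y| = 36.8 Ω, ∠Z = −∠Y = 83.2°

27.1 mS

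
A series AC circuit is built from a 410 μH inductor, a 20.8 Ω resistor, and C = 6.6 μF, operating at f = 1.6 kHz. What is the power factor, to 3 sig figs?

0.885

ω = 2πf = 10050 rad/s
X_L = ωL = 4.12 Ω
X_C = 1/(ωC) = 15.1 Ω
Net reactance X = X_L − X_C = -10.9 Ω
Z = 20.8 − j10.9 Ω
|Z| = √(20.8² + 10.9²) = 23.5 Ω
∠Z = arctan(-10.9/20.8) = -27.8°
cos φ = cos(-27.8°) = 0.885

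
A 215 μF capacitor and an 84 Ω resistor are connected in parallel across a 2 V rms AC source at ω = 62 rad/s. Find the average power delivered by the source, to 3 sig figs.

47.6 mW

X_C = 1/(ωC) = 75.0 Ω
Parallel: admittances add. Y = 1/R + jωC
Y = (0.0119 + j0.0133) S
|Y| = 0.0179 S → |Z| = 1/|Y| = 56.0 Ω, ∠Z = −∠Y = -48.2°
I = V/|Z| = 35.7 mA
P = VI cos φ = 2 × 0.0357 × cos(-48.2°) = 47.6 mW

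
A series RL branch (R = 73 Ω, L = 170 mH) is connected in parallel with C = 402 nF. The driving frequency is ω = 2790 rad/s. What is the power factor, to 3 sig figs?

X_L = ωL = 474 Ω
X_C = 1/(ωC) = 892 Ω
Branch 1 (R+jX_L): Z₁ = 73.0 + j474 Ω, |Z₁| = 480 Ω
Branch 2 (−jX_C): Z₂ = −j892 Ω
Parallel: Z = Z₁Z₂/(Z₁+Z₂), |Z| = 1010 Ω, ∠Z = 71.3°
cos φ = cos(71.3°) = 0.320

0.320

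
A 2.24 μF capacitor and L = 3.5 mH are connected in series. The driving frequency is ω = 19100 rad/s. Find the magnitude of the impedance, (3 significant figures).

X_L = ωL = 66.8 Ω
X_C = 1/(ωC) = 23.4 Ω
Net reactance X = X_L − X_C = 43.5 Ω
Z = j43.5 Ω
|Z| = √(0² + 43.5²) = 43.5 Ω

43.5 Ω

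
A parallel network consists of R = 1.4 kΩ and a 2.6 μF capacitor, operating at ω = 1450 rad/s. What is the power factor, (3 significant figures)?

0.186

X_C = 1/(ωC) = 265 Ω
Parallel: admittances add. Y = 1/R + jωC
Y = (0.000714 + j0.00377) S
|Y| = 0.00384 S → |Z| = 1/|Y| = 261 Ω, ∠Z = −∠Y = -79.3°
cos φ = cos(-79.3°) = 0.186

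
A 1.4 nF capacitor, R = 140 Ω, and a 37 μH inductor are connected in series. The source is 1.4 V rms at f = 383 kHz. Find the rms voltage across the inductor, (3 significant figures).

ω = 2πf = 2.406e+06 rad/s
X_L = ωL = 89.0 Ω
X_C = 1/(ωC) = 297 Ω
Net reactance X = X_L − X_C = -208 Ω
Z = 140 − j208 Ω
|Z| = √(140² + 208²) = 251 Ω
I = V/|Z| = 5.59 mA
V_L = I·|Z_L| = 0.00559 × 89.0 = 0.498 V

0.498 V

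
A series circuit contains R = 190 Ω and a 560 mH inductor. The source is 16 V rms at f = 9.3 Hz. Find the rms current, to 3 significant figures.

ω = 2πf = 58.43 rad/s
X_L = ωL = 32.7 Ω
Z = 190 + j32.7 Ω
|Z| = √(190² + 32.7²) = 193 Ω
I = V/|Z| = 16/193 = 83.0 mA

83.0 mA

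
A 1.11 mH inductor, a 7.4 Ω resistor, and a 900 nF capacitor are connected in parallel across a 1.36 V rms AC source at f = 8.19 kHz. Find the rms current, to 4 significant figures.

ω = 2πf = 51460 rad/s
X_L = ωL = 57.12 Ω
X_C = 1/(ωC) = 21.59 Ω
Parallel: admittances add. Y = 1/R + 1/(jωL) + jωC
Y = (0.1351 + j0.02881) S
|Y| = 0.1382 S → |Z| = 1/|Y| = 7.237 Ω, ∠Z = −∠Y = -12.03°
I = V/|Z| = 1.36/7.237 = 187.9 mA

187.9 mA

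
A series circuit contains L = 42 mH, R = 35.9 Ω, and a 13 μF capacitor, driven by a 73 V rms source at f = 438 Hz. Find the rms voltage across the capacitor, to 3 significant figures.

21.5 V

ω = 2πf = 2752 rad/s
X_L = ωL = 116 Ω
X_C = 1/(ωC) = 28.0 Ω
Net reactance X = X_L − X_C = 87.6 Ω
Z = 35.9 + j87.6 Ω
|Z| = √(35.9² + 87.6²) = 94.7 Ω
I = V/|Z| = 771 mA
V_C = I·|Z_C| = 0.771 × 28.0 = 21.5 V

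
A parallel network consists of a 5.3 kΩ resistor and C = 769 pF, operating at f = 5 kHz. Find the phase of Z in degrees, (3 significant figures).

-7.30°

ω = 2πf = 31420 rad/s
X_C = 1/(ωC) = 41400 Ω
Parallel: admittances add. Y = 1/R + jωC
Y = (0.000189 + j2.42e-05) S
|Y| = 0.000190 S → |Z| = 1/|Y| = 5260 Ω, ∠Z = −∠Y = -7.30°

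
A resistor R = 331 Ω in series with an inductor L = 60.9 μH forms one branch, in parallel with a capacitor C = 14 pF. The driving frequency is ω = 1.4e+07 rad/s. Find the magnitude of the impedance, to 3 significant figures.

1090 Ω

X_L = ωL = 853 Ω
X_C = 1/(ωC) = 5100 Ω
Branch 1 (R+jX_L): Z₁ = 331 + j853 Ω, |Z₁| = 915 Ω
Branch 2 (−jX_C): Z₂ = −j5100 Ω
Parallel: Z = Z₁Z₂/(Z₁+Z₂), |Z| = 1090 Ω, ∠Z = 64.3°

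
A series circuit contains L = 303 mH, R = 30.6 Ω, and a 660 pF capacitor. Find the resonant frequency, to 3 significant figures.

11.3 kHz

ω₀ = 1/√(LC) = 1/√(0.303 × 6.6e-10) = 70710 rad/s
f₀ = ω₀/(2π) = 11.3 kHz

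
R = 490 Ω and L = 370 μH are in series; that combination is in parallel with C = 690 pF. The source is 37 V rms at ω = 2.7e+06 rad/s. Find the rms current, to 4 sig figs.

41.73 mA

X_L = ωL = 999.0 Ω
X_C = 1/(ωC) = 536.8 Ω
Branch 1 (R+jX_L): Z₁ = 490.0 + j999.0 Ω, |Z₁| = 1113 Ω
Branch 2 (−jX_C): Z₂ = −j536.8 Ω
Parallel: Z = Z₁Z₂/(Z₁+Z₂), |Z| = 886.7 Ω, ∠Z = -69.46°
I = V/|Z| = 37/886.7 = 41.73 mA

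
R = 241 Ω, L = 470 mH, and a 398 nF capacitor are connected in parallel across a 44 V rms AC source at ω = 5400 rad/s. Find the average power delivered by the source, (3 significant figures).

X_L = ωL = 2540 Ω
X_C = 1/(ωC) = 465 Ω
Parallel: admittances add. Y = 1/R + 1/(jωL) + jωC
Y = (0.00415 + j0.00176) S
|Y| = 0.00451 S → |Z| = 1/|Y| = 222 Ω, ∠Z = −∠Y = -22.9°
I = V/|Z| = 198 mA
P = VI cos φ = 44 × 0.198 × cos(-22.9°) = 8.03 W

8.03 W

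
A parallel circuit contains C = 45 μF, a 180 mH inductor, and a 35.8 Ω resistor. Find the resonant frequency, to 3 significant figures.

55.9 Hz

ω₀ = 1/√(LC) = 1/√(0.18 × 4.5e-05) = 351.4 rad/s
f₀ = ω₀/(2π) = 55.9 Hz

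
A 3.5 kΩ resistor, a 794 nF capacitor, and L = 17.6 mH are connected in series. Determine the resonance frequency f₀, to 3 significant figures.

ω₀ = 1/√(LC) = 1/√(0.0176 × 7.94e-07) = 8459 rad/s
f₀ = ω₀/(2π) = 1.35 kHz

1.35 kHz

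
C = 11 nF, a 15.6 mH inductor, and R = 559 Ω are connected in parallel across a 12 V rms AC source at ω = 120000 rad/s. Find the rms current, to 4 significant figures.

X_L = ωL = 1872 Ω
X_C = 1/(ωC) = 757.6 Ω
Parallel: admittances add. Y = 1/R + 1/(jωL) + jωC
Y = (0.001789 + j0.0007858) S
|Y| = 0.001954 S → |Z| = 1/|Y| = 511.8 Ω, ∠Z = −∠Y = -23.71°
I = V/|Z| = 12/511.8 = 23.45 mA

23.45 mA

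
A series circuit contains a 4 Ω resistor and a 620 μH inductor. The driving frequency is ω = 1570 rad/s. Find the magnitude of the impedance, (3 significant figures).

X_L = ωL = 0.973 Ω
Z = 4.00 + j0.973 Ω
|Z| = √(4.00² + 0.973²) = 4.12 Ω

4.12 Ω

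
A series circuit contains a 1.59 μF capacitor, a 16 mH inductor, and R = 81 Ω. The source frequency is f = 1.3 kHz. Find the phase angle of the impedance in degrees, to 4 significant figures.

ω = 2πf = 8168 rad/s
X_L = ωL = 130.7 Ω
X_C = 1/(ωC) = 77.00 Ω
Net reactance X = X_L − X_C = 53.69 Ω
Z = 81.00 + j53.69 Ω
|Z| = √(81.00² + 53.69²) = 97.18 Ω
∠Z = arctan(53.69/81.00) = 33.54°

33.54°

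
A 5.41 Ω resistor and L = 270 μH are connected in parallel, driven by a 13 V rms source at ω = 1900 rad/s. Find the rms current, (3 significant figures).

X_L = ωL = 0.513 Ω
Parallel: admittances add. Y = 1/R + 1/(jωL)
Y = (0.185 − j1.95) S
|Y| = 1.96 S → |Z| = 1/|Y| = 0.511 Ω, ∠Z = −∠Y = 84.6°
I = V/|Z| = 13/0.511 = 25.5 A

25.5 A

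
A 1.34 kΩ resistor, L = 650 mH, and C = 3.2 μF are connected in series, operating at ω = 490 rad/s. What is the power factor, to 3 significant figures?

X_L = ωL = 318 Ω
X_C = 1/(ωC) = 638 Ω
Net reactance X = X_L − X_C = -319 Ω
Z = 1340 − j319 Ω
|Z| = √(1340² + 319²) = 1380 Ω
∠Z = arctan(-319/1340) = -13.4°
cos φ = cos(-13.4°) = 0.973

0.973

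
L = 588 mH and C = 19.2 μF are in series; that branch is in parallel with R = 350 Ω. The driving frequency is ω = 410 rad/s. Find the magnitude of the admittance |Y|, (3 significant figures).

X_L = ωL = 241 Ω
X_C = 1/(ωC) = 127 Ω
Branch 1: Z₁ = R = 350 Ω
Branch 2 (series LC): Z₂ = j(X_L − X_C) = j114 Ω
Parallel: Z = Z₁Z₂/(Z₁+Z₂), |Z| = 108 Ω, ∠Z = 72.0°
|Y| = 1/|Z| = 9.22 mS

9.22 mS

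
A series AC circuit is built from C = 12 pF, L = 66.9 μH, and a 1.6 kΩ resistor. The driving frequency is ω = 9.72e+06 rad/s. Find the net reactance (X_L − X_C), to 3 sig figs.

X_L = ωL = 650 Ω
X_C = 1/(ωC) = 8570 Ω
X = 650 − 8570 = -7920 Ω

-7920 Ω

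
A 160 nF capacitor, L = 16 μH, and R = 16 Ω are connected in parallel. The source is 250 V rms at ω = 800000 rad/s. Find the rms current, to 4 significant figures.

X_L = ωL = 12.80 Ω
X_C = 1/(ωC) = 7.812 Ω
Parallel: admittances add. Y = 1/R + 1/(jωL) + jωC
Y = (0.06250 + j0.04988) S
|Y| = 0.07996 S → |Z| = 1/|Y| = 12.51 Ω, ∠Z = −∠Y = -38.59°
I = V/|Z| = 250/12.51 = 19.99 A

19.99 A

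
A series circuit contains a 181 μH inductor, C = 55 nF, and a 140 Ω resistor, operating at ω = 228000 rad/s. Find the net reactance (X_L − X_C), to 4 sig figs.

X_L = ωL = 41.27 Ω
X_C = 1/(ωC) = 79.74 Ω
X = 41.27 − 79.74 = -38.48 Ω

-38.48 Ω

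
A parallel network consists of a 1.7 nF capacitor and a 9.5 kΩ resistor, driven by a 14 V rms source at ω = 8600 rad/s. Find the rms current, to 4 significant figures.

X_C = 1/(ωC) = 68400 Ω
Parallel: admittances add. Y = 1/R + jωC
Y = (0.0001053 + j1.462e-05) S
|Y| = 0.0001063 S → |Z| = 1/|Y| = 9410 Ω, ∠Z = −∠Y = -7.907°
I = V/|Z| = 14/9410 = 1.488 mA

1.488 mA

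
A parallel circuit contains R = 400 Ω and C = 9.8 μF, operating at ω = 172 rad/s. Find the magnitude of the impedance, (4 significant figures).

X_C = 1/(ωC) = 593.3 Ω
Parallel: admittances add. Y = 1/R + jωC
Y = (0.002500 + j0.001686) S
|Y| = 0.003015 S → |Z| = 1/|Y| = 331.7 Ω, ∠Z = −∠Y = -33.99°

331.7 Ω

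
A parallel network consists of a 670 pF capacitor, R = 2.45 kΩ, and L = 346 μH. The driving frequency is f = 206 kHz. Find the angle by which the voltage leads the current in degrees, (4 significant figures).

ω = 2πf = 1.294e+06 rad/s
X_L = ωL = 447.8 Ω
X_C = 1/(ωC) = 1153 Ω
Parallel: admittances add. Y = 1/R + 1/(jωL) + jωC
Y = (0.0004082 − j0.001366) S
|Y| = 0.001425 S → |Z| = 1/|Y| = 701.5 Ω, ∠Z = −∠Y = 73.36°

73.36°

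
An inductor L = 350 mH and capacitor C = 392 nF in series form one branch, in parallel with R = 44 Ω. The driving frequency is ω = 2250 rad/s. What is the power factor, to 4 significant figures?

0.9920

X_L = ωL = 787.5 Ω
X_C = 1/(ωC) = 1134 Ω
Branch 1: Z₁ = R = 44.00 Ω
Branch 2 (series LC): Z₂ = j(X_L − X_C) = −j346.3 Ω
Parallel: Z = Z₁Z₂/(Z₁+Z₂), |Z| = 43.65 Ω, ∠Z = -7.241°
cos φ = cos(-7.241°) = 0.9920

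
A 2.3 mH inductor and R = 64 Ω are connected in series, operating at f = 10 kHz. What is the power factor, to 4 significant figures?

0.4049

ω = 2πf = 62830 rad/s
X_L = ωL = 144.5 Ω
Z = 64.00 + j144.5 Ω
|Z| = √(64.00² + 144.5²) = 158.1 Ω
∠Z = arctan(144.5/64.00) = 66.11°
cos φ = cos(66.11°) = 0.4049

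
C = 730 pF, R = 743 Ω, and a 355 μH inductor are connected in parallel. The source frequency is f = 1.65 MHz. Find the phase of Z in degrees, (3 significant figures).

-79.5°

ω = 2πf = 1.037e+07 rad/s
X_L = ωL = 3680 Ω
X_C = 1/(ωC) = 132 Ω
Parallel: admittances add. Y = 1/R + 1/(jωL) + jωC
Y = (0.00135 + j0.00730) S
|Y| = 0.00742 S → |Z| = 1/|Y| = 135 Ω, ∠Z = −∠Y = -79.5°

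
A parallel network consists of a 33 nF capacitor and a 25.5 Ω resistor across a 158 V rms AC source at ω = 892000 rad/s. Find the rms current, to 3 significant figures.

X_C = 1/(ωC) = 34.0 Ω
Parallel: admittances add. Y = 1/R + jωC
Y = (0.0392 + j0.0294) S
|Y| = 0.0490 S → |Z| = 1/|Y| = 20.4 Ω, ∠Z = −∠Y = -36.9°
I = V/|Z| = 158/20.4 = 7.75 A

7.75 A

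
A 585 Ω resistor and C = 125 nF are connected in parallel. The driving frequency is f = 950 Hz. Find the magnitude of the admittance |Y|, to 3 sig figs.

1.87 mS

ω = 2πf = 5969 rad/s
X_C = 1/(ωC) = 1340 Ω
Parallel: admittances add. Y = 1/R + jωC
Y = (0.00171 + j0.000746) S
|Y| = 0.00187 S → |Z| = 1/|Y| = 536 Ω, ∠Z = −∠Y = -23.6°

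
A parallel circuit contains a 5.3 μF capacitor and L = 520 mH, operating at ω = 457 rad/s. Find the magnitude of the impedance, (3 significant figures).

X_L = ωL = 238 Ω
X_C = 1/(ωC) = 413 Ω
Parallel: admittances add. Y = 1/(jωL) + jωC
Y = (0 − j0.00179) S
|Y| = 0.00179 S → |Z| = 1/|Y| = 560 Ω, ∠Z = −∠Y = 90.0°

560 Ω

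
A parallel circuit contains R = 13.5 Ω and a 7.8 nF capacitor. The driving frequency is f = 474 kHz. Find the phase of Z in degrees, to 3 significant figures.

-17.4°

ω = 2πf = 2.978e+06 rad/s
X_C = 1/(ωC) = 43.0 Ω
Parallel: admittances add. Y = 1/R + jωC
Y = (0.0741 + j0.0232) S
|Y| = 0.0776 S → |Z| = 1/|Y| = 12.9 Ω, ∠Z = −∠Y = -17.4°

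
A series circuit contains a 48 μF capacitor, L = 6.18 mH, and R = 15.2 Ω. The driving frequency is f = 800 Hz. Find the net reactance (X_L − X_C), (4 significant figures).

26.92 Ω

ω = 2πf = 5027 rad/s
X_L = ωL = 31.06 Ω
X_C = 1/(ωC) = 4.145 Ω
X = 31.06 − 4.145 = 26.92 Ω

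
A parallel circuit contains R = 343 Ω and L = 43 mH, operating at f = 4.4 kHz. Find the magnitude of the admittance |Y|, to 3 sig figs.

3.03 mS

ω = 2πf = 27650 rad/s
X_L = ωL = 1190 Ω
Parallel: admittances add. Y = 1/R + 1/(jωL)
Y = (0.00292 − j0.000841) S
|Y| = 0.00303 S → |Z| = 1/|Y| = 330 Ω, ∠Z = −∠Y = 16.1°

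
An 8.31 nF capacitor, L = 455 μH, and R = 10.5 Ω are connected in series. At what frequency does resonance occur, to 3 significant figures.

81.8 kHz

ω₀ = 1/√(LC) = 1/√(0.000455 × 8.31e-09) = 514300 rad/s
f₀ = ω₀/(2π) = 81.8 kHz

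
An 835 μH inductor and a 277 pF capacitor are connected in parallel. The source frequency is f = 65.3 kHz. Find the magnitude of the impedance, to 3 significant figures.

356 Ω

ω = 2πf = 410300 rad/s
X_L = ωL = 343 Ω
X_C = 1/(ωC) = 8800 Ω
Parallel: admittances add. Y = 1/(jωL) + jωC
Y = (0 − j0.00281) S
|Y| = 0.00281 S → |Z| = 1/|Y| = 356 Ω, ∠Z = −∠Y = 90.0°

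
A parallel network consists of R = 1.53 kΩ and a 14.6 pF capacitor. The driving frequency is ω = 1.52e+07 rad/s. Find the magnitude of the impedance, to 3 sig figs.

X_C = 1/(ωC) = 4510 Ω
Parallel: admittances add. Y = 1/R + jωC
Y = (0.000654 + j0.000222) S
|Y| = 0.000690 S → |Z| = 1/|Y| = 1450 Ω, ∠Z = −∠Y = -18.8°

1450 Ω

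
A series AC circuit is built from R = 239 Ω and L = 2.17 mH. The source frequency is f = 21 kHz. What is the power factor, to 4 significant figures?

ω = 2πf = 131900 rad/s
X_L = ωL = 286.3 Ω
Z = 239.0 + j286.3 Ω
|Z| = √(239.0² + 286.3²) = 373.0 Ω
∠Z = arctan(286.3/239.0) = 50.15°
cos φ = cos(50.15°) = 0.6408

0.6408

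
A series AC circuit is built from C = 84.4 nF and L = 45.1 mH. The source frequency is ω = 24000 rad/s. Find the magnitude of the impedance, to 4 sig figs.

X_L = ωL = 1082 Ω
X_C = 1/(ωC) = 493.7 Ω
Net reactance X = X_L − X_C = 588.7 Ω
Z = j588.7 Ω
|Z| = √(0² + 588.7²) = 588.7 Ω

588.7 Ω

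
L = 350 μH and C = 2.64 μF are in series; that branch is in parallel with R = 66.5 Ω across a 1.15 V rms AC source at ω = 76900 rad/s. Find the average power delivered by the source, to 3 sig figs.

X_L = ωL = 26.9 Ω
X_C = 1/(ωC) = 4.93 Ω
Branch 1: Z₁ = R = 66.5 Ω
Branch 2 (series LC): Z₂ = j(X_L − X_C) = j22.0 Ω
Parallel: Z = Z₁Z₂/(Z₁+Z₂), |Z| = 20.9 Ω, ∠Z = 71.7°
I = V/|Z| = 55.1 mA
P = VI cos φ = 1.15 × 0.0551 × cos(71.7°) = 19.9 mW

19.9 mW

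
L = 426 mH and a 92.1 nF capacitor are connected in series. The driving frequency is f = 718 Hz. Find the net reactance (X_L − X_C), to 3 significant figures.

ω = 2πf = 4511 rad/s
X_L = ωL = 1920 Ω
X_C = 1/(ωC) = 2410 Ω
X = 1920 − 2410 = -485 Ω

-485 Ω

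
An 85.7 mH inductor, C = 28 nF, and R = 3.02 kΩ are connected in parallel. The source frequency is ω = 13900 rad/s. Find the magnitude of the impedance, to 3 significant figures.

1790 Ω

X_L = ωL = 1190 Ω
X_C = 1/(ωC) = 2570 Ω
Parallel: admittances add. Y = 1/R + 1/(jωL) + jωC
Y = (0.000331 − j0.000450) S
|Y| = 0.000559 S → |Z| = 1/|Y| = 1790 Ω, ∠Z = −∠Y = 53.7°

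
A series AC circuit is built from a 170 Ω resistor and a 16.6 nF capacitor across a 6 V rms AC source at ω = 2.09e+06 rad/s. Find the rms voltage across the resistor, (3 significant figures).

5.92 V

X_C = 1/(ωC) = 28.8 Ω
Z = 170 − j28.8 Ω
|Z| = √(170² + 28.8²) = 172 Ω
I = V/|Z| = 34.8 mA
V_R = I·|Z_R| = 0.0348 × 170 = 5.92 V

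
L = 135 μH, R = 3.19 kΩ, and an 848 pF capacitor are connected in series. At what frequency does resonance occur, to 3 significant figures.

ω₀ = 1/√(LC) = 1/√(0.000135 × 8.48e-10) = 2.956e+06 rad/s
f₀ = ω₀/(2π) = 470 kHz

470 kHz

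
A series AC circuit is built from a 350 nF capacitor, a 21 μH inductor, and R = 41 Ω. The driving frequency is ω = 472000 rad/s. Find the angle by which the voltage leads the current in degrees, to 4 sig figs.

5.377°

X_L = ωL = 9.912 Ω
X_C = 1/(ωC) = 6.053 Ω
Net reactance X = X_L − X_C = 3.859 Ω
Z = 41.00 + j3.859 Ω
|Z| = √(41.00² + 3.859²) = 41.18 Ω
∠Z = arctan(3.859/41.00) = 5.377°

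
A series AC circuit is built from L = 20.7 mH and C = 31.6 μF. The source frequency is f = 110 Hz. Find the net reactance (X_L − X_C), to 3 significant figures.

-31.5 Ω

ω = 2πf = 691.2 rad/s
X_L = ωL = 14.3 Ω
X_C = 1/(ωC) = 45.8 Ω
X = 14.3 − 45.8 = -31.5 Ω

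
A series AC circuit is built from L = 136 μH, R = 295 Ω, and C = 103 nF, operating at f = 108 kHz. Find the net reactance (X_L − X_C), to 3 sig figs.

78.0 Ω

ω = 2πf = 678600 rad/s
X_L = ωL = 92.3 Ω
X_C = 1/(ωC) = 14.3 Ω
X = 92.3 − 14.3 = 78.0 Ω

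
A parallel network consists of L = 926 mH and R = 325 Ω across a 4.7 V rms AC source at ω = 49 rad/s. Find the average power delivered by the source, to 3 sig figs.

X_L = ωL = 45.4 Ω
Parallel: admittances add. Y = 1/R + 1/(jωL)
Y = (0.00308 − j0.0220) S
|Y| = 0.0223 S → |Z| = 1/|Y| = 44.9 Ω, ∠Z = −∠Y = 82.1°
I = V/|Z| = 105 mA
P = VI cos φ = 4.7 × 0.105 × cos(82.1°) = 68.0 mW

68.0 mW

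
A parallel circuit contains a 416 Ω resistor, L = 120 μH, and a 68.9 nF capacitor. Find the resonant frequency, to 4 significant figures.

55.35 kHz

ω₀ = 1/√(LC) = 1/√(0.00012 × 6.89e-08) = 347800 rad/s
f₀ = ω₀/(2π) = 55.35 kHz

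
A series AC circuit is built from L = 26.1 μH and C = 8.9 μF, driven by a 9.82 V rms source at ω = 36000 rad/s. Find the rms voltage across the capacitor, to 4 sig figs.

X_L = ωL = 0.9396 Ω
X_C = 1/(ωC) = 3.121 Ω
Net reactance X = X_L − X_C = -2.181 Ω
Z = − j2.181 Ω
|Z| = √(0² + 2.181²) = 2.181 Ω
I = V/|Z| = 4.501 A
V_C = I·|Z_C| = 4.501 × 3.121 = 14.05 V

14.05 V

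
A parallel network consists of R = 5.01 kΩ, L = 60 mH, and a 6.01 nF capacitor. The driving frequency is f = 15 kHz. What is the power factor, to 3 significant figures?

0.456

ω = 2πf = 94250 rad/s
X_L = ωL = 5650 Ω
X_C = 1/(ωC) = 1770 Ω
Parallel: admittances add. Y = 1/R + 1/(jωL) + jωC
Y = (0.000200 + j0.000390) S
|Y| = 0.000438 S → |Z| = 1/|Y| = 2280 Ω, ∠Z = −∠Y = -62.9°
cos φ = cos(-62.9°) = 0.456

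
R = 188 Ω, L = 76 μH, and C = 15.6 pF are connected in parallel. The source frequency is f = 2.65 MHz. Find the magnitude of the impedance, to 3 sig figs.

ω = 2πf = 1.665e+07 rad/s
X_L = ωL = 1270 Ω
X_C = 1/(ωC) = 3850 Ω
Parallel: admittances add. Y = 1/R + 1/(jωL) + jωC
Y = (0.00532 − j0.000530) S
|Y| = 0.00535 S → |Z| = 1/|Y| = 187 Ω, ∠Z = −∠Y = 5.70°

187 Ω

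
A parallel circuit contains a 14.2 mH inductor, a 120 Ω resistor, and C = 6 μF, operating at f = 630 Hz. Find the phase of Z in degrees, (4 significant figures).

-35.57°

ω = 2πf = 3958 rad/s
X_L = ωL = 56.21 Ω
X_C = 1/(ωC) = 42.10 Ω
Parallel: admittances add. Y = 1/R + 1/(jωL) + jωC
Y = (0.008333 + j0.005960) S
|Y| = 0.01025 S → |Z| = 1/|Y| = 97.61 Ω, ∠Z = −∠Y = -35.57°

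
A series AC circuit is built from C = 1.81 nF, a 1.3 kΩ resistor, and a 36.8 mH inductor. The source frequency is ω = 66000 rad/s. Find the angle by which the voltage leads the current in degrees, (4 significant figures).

X_L = ωL = 2429 Ω
X_C = 1/(ωC) = 8371 Ω
Net reactance X = X_L − X_C = -5942 Ω
Z = 1300 − j5942 Ω
|Z| = √(1300² + 5942²) = 6083 Ω
∠Z = arctan(-5942/1300) = -77.66°

-77.66°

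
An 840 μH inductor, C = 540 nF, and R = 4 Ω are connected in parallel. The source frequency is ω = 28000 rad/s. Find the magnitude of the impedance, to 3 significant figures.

3.98 Ω

X_L = ωL = 23.5 Ω
X_C = 1/(ωC) = 66.1 Ω
Parallel: admittances add. Y = 1/R + 1/(jωL) + jωC
Y = (0.250 − j0.0274) S
|Y| = 0.251 S → |Z| = 1/|Y| = 3.98 Ω, ∠Z = −∠Y = 6.25°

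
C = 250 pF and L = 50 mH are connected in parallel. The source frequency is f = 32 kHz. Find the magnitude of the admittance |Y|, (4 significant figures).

49.21 μS

ω = 2πf = 201100 rad/s
X_L = ωL = 10050 Ω
X_C = 1/(ωC) = 19890 Ω
Parallel: admittances add. Y = 1/(jωL) + jωC
Y = (0 − j4.921e-05) S
|Y| = 4.921e-05 S → |Z| = 1/|Y| = 20320 Ω, ∠Z = −∠Y = 90.00°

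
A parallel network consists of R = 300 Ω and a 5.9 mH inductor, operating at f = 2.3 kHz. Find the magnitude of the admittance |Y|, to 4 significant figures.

ω = 2πf = 14450 rad/s
X_L = ωL = 85.26 Ω
Parallel: admittances add. Y = 1/R + 1/(jωL)
Y = (0.003333 − j0.01173) S
|Y| = 0.01219 S → |Z| = 1/|Y| = 82.01 Ω, ∠Z = −∠Y = 74.13°

12.19 mS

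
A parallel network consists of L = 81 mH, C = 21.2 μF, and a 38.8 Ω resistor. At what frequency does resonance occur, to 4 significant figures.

ω₀ = 1/√(LC) = 1/√(0.081 × 2.12e-05) = 763.1 rad/s
f₀ = ω₀/(2π) = 121.5 Hz

121.5 Hz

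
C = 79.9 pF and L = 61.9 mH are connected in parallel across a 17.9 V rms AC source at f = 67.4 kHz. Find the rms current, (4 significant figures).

ω = 2πf = 423500 rad/s
X_L = ωL = 26210 Ω
X_C = 1/(ωC) = 29550 Ω
Parallel: admittances add. Y = 1/(jωL) + jωC
Y = (0 − j4.311e-06) S
|Y| = 4.311e-06 S → |Z| = 1/|Y| = 232000 Ω, ∠Z = −∠Y = 90.00°
I = V/|Z| = 17.9/232000 = 77.17 μA

77.17 μA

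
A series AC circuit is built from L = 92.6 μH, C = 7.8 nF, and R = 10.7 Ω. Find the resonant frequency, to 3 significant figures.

187 kHz

ω₀ = 1/√(LC) = 1/√(9.26e-05 × 7.8e-09) = 1.177e+06 rad/s
f₀ = ω₀/(2π) = 187 kHz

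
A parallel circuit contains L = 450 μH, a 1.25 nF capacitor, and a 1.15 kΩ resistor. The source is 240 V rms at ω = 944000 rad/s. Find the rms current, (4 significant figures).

350.6 mA

X_L = ωL = 424.8 Ω
X_C = 1/(ωC) = 847.5 Ω
Parallel: admittances add. Y = 1/R + 1/(jωL) + jωC
Y = (0.0008696 − j0.001174) S
|Y| = 0.001461 S → |Z| = 1/|Y| = 684.5 Ω, ∠Z = −∠Y = 53.47°
I = V/|Z| = 240/684.5 = 350.6 mA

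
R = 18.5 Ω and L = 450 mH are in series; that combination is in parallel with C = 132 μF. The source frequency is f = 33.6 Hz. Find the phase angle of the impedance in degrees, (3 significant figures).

ω = 2πf = 211.1 rad/s
X_L = ωL = 95.0 Ω
X_C = 1/(ωC) = 35.9 Ω
Branch 1 (R+jX_L): Z₁ = 18.5 + j95.0 Ω, |Z₁| = 96.8 Ω
Branch 2 (−jX_C): Z₂ = −j35.9 Ω
Parallel: Z = Z₁Z₂/(Z₁+Z₂), |Z| = 56.1 Ω, ∠Z = -83.6°

-83.6°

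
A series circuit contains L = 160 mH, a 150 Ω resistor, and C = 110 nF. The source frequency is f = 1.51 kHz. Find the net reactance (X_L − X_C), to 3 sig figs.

ω = 2πf = 9488 rad/s
X_L = ωL = 1520 Ω
X_C = 1/(ωC) = 958 Ω
X = 1520 − 958 = 560 Ω

560 Ω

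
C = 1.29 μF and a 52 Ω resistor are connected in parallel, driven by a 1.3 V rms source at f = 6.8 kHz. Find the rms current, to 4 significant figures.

ω = 2πf = 42730 rad/s
X_C = 1/(ωC) = 18.14 Ω
Parallel: admittances add. Y = 1/R + jωC
Y = (0.01923 + j0.05512) S
|Y| = 0.05837 S → |Z| = 1/|Y| = 17.13 Ω, ∠Z = −∠Y = -70.77°
I = V/|Z| = 1.3/17.13 = 75.89 mA

75.89 mA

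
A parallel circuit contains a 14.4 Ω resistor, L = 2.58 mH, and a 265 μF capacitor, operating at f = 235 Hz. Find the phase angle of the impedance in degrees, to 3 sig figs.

ω = 2πf = 1477 rad/s
X_L = ωL = 3.81 Ω
X_C = 1/(ωC) = 2.56 Ω
Parallel: admittances add. Y = 1/R + 1/(jωL) + jωC
Y = (0.0694 + j0.129) S
|Y| = 0.146 S → |Z| = 1/|Y| = 6.83 Ω, ∠Z = −∠Y = -61.7°

-61.7°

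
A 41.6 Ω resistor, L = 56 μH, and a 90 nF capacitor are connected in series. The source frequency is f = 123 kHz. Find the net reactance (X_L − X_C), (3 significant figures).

28.9 Ω

ω = 2πf = 772800 rad/s
X_L = ωL = 43.3 Ω
X_C = 1/(ωC) = 14.4 Ω
X = 43.3 − 14.4 = 28.9 Ω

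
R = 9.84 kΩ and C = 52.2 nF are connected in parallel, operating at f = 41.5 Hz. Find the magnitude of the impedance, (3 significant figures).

9750 Ω

ω = 2πf = 260.8 rad/s
X_C = 1/(ωC) = 73500 Ω
Parallel: admittances add. Y = 1/R + jωC
Y = (0.000102 + j1.36e-05) S
|Y| = 0.000103 S → |Z| = 1/|Y| = 9750 Ω, ∠Z = −∠Y = -7.63°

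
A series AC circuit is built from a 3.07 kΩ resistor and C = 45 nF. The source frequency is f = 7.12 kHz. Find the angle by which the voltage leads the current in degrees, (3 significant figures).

ω = 2πf = 44740 rad/s
X_C = 1/(ωC) = 497 Ω
Z = 3070 − j497 Ω
|Z| = √(3070² + 497²) = 3110 Ω
∠Z = arctan(-497/3070) = -9.19°

-9.19°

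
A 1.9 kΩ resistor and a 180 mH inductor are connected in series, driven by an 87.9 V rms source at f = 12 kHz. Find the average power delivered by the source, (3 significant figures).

ω = 2πf = 75400 rad/s
X_L = ωL = 13600 Ω
Z = 1900 + j13600 Ω
|Z| = √(1900² + 13600²) = 13700 Ω
∠Z = arctan(13600/1900) = 82.0°
I = V/|Z| = 6.41 mA
P = VI cos φ = 87.9 × 0.00641 × cos(82.0°) = 78.2 mW

78.2 mW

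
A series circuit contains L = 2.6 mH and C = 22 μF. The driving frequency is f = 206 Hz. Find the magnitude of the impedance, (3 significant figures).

ω = 2πf = 1294 rad/s
X_L = ωL = 3.37 Ω
X_C = 1/(ωC) = 35.1 Ω
Net reactance X = X_L − X_C = -31.8 Ω
Z = − j31.8 Ω
|Z| = √(0² + 31.8²) = 31.8 Ω

31.8 Ω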